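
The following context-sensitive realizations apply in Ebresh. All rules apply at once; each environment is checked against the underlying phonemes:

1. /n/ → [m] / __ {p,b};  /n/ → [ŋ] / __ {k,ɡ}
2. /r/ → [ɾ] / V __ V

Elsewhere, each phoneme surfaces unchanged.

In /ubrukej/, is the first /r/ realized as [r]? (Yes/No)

/r/ — between /b/ and /u/; rule 2 does not apply here → [r].
The actual realization is [r], which matches [r].

Yes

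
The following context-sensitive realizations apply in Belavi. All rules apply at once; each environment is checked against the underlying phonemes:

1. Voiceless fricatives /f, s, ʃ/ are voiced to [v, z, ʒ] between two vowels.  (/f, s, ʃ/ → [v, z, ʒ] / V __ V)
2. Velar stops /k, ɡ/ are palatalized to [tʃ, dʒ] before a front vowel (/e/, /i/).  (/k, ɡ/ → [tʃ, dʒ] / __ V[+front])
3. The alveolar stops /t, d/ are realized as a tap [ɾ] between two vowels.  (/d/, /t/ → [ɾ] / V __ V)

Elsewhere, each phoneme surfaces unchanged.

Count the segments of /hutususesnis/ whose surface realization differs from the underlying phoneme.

Segments that undergo a rule: /t/ → [ɾ] (rule 3); /s/ → [z] (rule 1); /s/ → [z] (rule 1).
All other segments surface unchanged.

3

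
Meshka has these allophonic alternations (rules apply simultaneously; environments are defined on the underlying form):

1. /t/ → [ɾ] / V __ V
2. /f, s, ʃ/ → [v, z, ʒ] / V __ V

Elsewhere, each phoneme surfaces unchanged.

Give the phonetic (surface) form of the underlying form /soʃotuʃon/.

/s/ (word-initial) fails the environment for rule 2, so it stays [s].
/ʃ/ — between /o/ and /o/, between two vowels — surfaces as [ʒ] (rule 2).
/t/ (between /o/ and /u/) occurs between two vowels → [ɾ] by rule 1.
/ʃ/ (between /u/ and /o/): between two vowels, so rule 2 applies → [ʒ].

[soʒoɾuʒon]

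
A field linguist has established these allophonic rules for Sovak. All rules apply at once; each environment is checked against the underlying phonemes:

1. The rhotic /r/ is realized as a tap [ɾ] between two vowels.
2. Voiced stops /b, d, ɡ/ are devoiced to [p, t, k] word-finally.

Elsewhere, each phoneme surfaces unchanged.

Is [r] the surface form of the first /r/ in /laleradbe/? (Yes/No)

No

Rule 1 applies to /r/ (between /e/ and /a/: between two vowels) → [ɾ].
The actual realization is [ɾ], not [r].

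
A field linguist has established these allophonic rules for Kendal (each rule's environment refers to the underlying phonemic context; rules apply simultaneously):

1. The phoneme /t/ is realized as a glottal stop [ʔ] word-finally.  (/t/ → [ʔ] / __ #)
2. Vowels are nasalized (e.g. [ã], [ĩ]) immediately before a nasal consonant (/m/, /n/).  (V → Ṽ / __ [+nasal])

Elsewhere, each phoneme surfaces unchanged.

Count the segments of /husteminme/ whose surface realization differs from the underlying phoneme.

2

Segments that undergo a rule: /e/ → [ẽ] (rule 2); /i/ → [ĩ] (rule 2).
All other segments surface unchanged.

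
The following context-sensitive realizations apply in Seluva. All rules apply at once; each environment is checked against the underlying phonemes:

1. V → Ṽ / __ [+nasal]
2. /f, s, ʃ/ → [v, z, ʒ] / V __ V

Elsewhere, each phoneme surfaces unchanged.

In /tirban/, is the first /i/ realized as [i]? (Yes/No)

Yes

/i/ (between /t/ and /r/): rule 1 targets it, but not before a nasal consonant → unchanged [i].
The actual realization is [i], which matches [i].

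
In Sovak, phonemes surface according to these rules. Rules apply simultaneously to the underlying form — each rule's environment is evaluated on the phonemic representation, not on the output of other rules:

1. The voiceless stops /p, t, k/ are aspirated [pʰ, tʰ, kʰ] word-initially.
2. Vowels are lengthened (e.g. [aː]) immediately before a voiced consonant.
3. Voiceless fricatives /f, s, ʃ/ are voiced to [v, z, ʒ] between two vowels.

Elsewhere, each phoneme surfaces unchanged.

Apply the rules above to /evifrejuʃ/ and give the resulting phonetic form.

[eːvifreːjuʃ]

/e/ — word-initial, before a voiced consonant — surfaces as [eː] (rule 2).
/i/ (between /v/ and /f/) is in the target of rule 2 but the environment (before a voiced consonant) is not met → [i].
/f/ (between /i/ and /r/): rule 3 targets it, but not between two vowels → unchanged [f].
/e/ meets the environment for rule 2 (before a voiced consonant) → [eː].
/u/ (between /j/ and /ʃ/): rule 2 targets it, but not before a voiced consonant → unchanged [u].
/ʃ/ (word-final) is in the target of rule 3 but the environment (between two vowels) is not met → [ʃ].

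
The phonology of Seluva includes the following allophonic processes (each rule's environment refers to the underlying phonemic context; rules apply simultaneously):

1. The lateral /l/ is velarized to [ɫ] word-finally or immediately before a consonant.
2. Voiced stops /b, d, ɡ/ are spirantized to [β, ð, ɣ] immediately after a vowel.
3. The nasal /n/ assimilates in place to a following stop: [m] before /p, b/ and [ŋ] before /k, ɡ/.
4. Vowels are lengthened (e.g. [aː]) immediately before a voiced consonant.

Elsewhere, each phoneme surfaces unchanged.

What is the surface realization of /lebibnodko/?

/l/ (word-initial) fails the environment for rule 1, so it stays [l].
/e/ (between /l/ and /b/): before a voiced consonant, so rule 4 applies → [eː].
/b/ (between /e/ and /i/) occurs immediately after a vowel → [β] by rule 2.
/i/ — between /b/ and /b/, before a voiced consonant — surfaces as [iː] (rule 4).
Rule 2 applies to /b/ (between /i/ and /n/: immediately after a vowel) → [β].
/n/ — between /b/ and /o/; rule 3 does not apply here → [n].
/o/ (between /n/ and /d/): before a voiced consonant, so rule 4 applies → [oː].
Rule 2 applies to /d/ (between /o/ and /k/: immediately after a vowel) → [ð].
/k/ (between /d/ and /o/): no rule targets it → [k].
/o/ (word-final) is in the target of rule 4 but the environment (before a voiced consonant) is not met → [o].

[leːβiːβnoːðko]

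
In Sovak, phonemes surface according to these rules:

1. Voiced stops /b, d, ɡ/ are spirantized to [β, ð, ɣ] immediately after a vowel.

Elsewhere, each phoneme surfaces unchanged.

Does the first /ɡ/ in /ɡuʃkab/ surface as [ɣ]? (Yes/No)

No

/ɡ/ (word-initial): rule 1 targets it, but not immediately after a vowel → unchanged [ɡ].
The actual realization is [ɡ], not [ɣ].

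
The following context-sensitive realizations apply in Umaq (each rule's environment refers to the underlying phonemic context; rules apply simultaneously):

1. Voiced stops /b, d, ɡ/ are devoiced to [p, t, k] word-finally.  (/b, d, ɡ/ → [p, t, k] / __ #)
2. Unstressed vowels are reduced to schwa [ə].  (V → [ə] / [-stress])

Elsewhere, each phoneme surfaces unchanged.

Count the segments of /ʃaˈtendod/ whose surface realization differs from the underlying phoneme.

3

Segments that undergo a rule: /a/ → [ə] (rule 2); /o/ → [ə] (rule 2); /d/ → [t] (rule 1).
All other segments surface unchanged.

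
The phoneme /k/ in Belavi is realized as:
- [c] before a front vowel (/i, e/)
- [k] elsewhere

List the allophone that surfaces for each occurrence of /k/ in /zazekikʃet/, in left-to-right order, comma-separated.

Occurrence 1 (position 5): before a front vowel → [c].
Occurrence 2 (position 7): no conditioning environment matches → elsewhere allophone [k].

[c], [k]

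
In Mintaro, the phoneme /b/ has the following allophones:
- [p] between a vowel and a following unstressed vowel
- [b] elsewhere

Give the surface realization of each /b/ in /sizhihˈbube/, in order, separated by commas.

Occurrence 1 (position 7): no conditioning environment matches → elsewhere allophone [b].
Occurrence 2 (position 9): between a vowel and a following unstressed vowel → [p].

[b], [p]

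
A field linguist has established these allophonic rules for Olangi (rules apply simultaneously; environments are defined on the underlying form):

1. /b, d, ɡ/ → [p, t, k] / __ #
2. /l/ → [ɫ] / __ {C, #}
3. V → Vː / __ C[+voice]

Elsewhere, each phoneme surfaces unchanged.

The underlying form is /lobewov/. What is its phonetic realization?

[loːbeːwoːv]

/l/ (word-initial): rule 2 targets it, but not word-finally or immediately before a consonant → unchanged [l].
/o/ — between /l/ and /b/, before a voiced consonant — surfaces as [oː] (rule 3).
/b/ — between /o/ and /e/; rule 1 does not apply here → [b].
/e/ — between /b/ and /w/, before a voiced consonant — surfaces as [eː] (rule 3).
/w/ (between /e/ and /o/) is unaffected → [w].
Rule 3 applies to /o/ (between /w/ and /v/: before a voiced consonant) → [oː].
/v/ (word-final) is unaffected → [v].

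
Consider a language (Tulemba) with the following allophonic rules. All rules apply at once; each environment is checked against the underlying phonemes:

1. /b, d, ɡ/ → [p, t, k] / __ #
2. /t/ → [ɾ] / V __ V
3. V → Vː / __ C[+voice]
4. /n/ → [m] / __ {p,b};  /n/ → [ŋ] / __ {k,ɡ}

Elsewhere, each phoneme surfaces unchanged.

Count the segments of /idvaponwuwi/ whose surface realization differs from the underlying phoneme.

3

Segments that undergo a rule: /i/ → [iː] (rule 3); /o/ → [oː] (rule 3); /u/ → [uː] (rule 3).
All other segments surface unchanged.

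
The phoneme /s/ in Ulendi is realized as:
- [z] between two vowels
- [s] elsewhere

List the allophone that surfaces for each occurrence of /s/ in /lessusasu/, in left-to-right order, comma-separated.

Occurrence 1 (position 3): no conditioning environment matches → elsewhere allophone [s].
Occurrence 2 (position 4): no conditioning environment matches → elsewhere allophone [s].
Occurrence 3 (position 6): between two vowels → [z].
Occurrence 4 (position 8): between two vowels → [z].

[s], [s], [z], [z]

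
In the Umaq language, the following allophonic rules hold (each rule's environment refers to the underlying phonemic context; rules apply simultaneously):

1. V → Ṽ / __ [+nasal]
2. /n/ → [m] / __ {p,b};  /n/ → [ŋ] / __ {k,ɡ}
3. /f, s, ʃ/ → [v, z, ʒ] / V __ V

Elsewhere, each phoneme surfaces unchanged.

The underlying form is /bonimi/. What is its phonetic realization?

[bõnĩmi]

/o/ meets the environment for rule 1 (before a nasal consonant) → [õ].
/n/ (between /o/ and /i/) is in the target of rule 2 but the environment (before a labial or velar stop) is not met → [n].
/i/ meets the environment for rule 1 (before a nasal consonant) → [ĩ].
/i/ (word-final): rule 1 targets it, but not before a nasal consonant → unchanged [i].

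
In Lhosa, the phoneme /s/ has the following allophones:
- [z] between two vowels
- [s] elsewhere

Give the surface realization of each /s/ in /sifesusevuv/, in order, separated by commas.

Occurrence 1 (position 1): no conditioning environment matches → elsewhere allophone [s].
Occurrence 2 (position 5): between two vowels → [z].
Occurrence 3 (position 7): between two vowels → [z].

[s], [z], [z]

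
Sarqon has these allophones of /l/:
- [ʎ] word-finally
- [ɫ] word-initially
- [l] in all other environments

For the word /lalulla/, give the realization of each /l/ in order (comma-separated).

Occurrence 1 (position 1): word-initially → [ɫ].
Occurrence 2 (position 3): no conditioning environment matches → elsewhere allophone [l].
Occurrence 3 (position 5): no conditioning environment matches → elsewhere allophone [l].
Occurrence 4 (position 6): no conditioning environment matches → elsewhere allophone [l].

[ɫ], [l], [l], [l]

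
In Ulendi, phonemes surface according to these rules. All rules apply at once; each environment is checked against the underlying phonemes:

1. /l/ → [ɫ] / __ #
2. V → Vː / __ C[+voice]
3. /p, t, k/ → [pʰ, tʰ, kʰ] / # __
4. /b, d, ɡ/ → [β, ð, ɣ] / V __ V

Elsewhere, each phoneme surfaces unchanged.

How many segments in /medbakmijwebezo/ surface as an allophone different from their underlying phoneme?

Segments that undergo a rule: /e/ → [eː] (rule 2); /i/ → [iː] (rule 2); /e/ → [eː] (rule 2); /b/ → [β] (rule 4); /e/ → [eː] (rule 2).
All other segments surface unchanged.

5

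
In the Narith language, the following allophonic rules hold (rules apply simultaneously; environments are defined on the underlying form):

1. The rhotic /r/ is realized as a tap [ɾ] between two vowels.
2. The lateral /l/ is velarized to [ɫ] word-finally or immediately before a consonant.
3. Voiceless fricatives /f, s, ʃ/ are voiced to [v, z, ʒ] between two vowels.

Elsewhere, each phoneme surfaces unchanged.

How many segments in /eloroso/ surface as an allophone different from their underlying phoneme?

2

Segments that undergo a rule: /r/ → [ɾ] (rule 1); /s/ → [z] (rule 3).
All other segments surface unchanged.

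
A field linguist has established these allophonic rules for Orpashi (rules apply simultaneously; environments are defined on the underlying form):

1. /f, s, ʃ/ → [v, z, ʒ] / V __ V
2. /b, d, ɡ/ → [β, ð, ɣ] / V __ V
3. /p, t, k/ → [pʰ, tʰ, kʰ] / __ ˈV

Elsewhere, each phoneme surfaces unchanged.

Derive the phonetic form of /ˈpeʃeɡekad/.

[ˈpʰeʒeɣekad]

/p/ (word-initial): immediately before a stressed vowel, so rule 3 applies → [pʰ].
Rule 1 applies to /ʃ/ (between /e/ and /e/: between two vowels) → [ʒ].
/ɡ/ (between /e/ and /e/): between two vowels, so rule 2 applies → [ɣ].
/k/ — between /e/ and /a/; rule 3 does not apply here → [k].
/d/ (word-final): rule 2 targets it, but not between two vowels → unchanged [d].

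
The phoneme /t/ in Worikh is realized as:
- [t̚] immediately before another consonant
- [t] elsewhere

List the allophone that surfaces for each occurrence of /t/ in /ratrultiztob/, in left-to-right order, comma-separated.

[t̚], [t], [t]

Occurrence 1 (position 3): immediately before another consonant → [t̚].
Occurrence 2 (position 7): no conditioning environment matches → elsewhere allophone [t].
Occurrence 3 (position 10): no conditioning environment matches → elsewhere allophone [t].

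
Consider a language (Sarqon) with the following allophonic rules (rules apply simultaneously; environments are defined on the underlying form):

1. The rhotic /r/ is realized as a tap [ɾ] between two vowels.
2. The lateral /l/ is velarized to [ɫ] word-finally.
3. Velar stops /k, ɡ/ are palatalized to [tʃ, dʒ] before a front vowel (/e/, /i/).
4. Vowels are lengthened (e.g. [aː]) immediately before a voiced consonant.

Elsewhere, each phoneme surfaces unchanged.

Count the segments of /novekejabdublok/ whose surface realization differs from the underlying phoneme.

Segments that undergo a rule: /o/ → [oː] (rule 4); /k/ → [tʃ] (rule 3); /e/ → [eː] (rule 4); /a/ → [aː] (rule 4); /u/ → [uː] (rule 4).
All other segments surface unchanged.

5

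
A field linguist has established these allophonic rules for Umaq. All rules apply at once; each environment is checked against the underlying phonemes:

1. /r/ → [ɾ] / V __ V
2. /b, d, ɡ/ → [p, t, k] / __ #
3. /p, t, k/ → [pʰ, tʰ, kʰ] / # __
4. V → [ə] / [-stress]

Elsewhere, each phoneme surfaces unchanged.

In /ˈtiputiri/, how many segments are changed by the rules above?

Segments that undergo a rule: /t/ → [tʰ] (rule 3); /u/ → [ə] (rule 4); /i/ → [ə] (rule 4); /r/ → [ɾ] (rule 1); /i/ → [ə] (rule 4).
All other segments surface unchanged.

5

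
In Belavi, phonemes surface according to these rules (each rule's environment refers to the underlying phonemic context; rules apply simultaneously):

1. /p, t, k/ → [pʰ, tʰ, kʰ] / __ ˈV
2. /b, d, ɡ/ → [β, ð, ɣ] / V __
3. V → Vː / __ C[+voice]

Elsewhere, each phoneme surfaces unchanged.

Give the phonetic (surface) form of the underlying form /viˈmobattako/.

/v/ (word-initial): no rule targets it → [v].
Rule 3 applies to /i/ (between /v/ and /m/: before a voiced consonant) → [iː].
/m/ (between /i/ and /o/) is unaffected → [m].
/o/ meets the environment for rule 3 (before a voiced consonant) → [oː].
/b/ — between /o/ and /a/, immediately after a vowel — surfaces as [β] (rule 2).
/a/ (between /b/ and /t/) is in the target of rule 3 but the environment (before a voiced consonant) is not met → [a].
/t/ — between /a/ and /t/; rule 1 does not apply here → [t].
/t/ (between /t/ and /a/): rule 1 targets it, but not immediately before a stressed vowel → unchanged [t].
/a/ — between /t/ and /k/; rule 3 does not apply here → [a].
/k/ — between /a/ and /o/; rule 1 does not apply here → [k].
/o/ (word-final): rule 3 targets it, but not before a voiced consonant → unchanged [o].

[viːˈmoːβattako]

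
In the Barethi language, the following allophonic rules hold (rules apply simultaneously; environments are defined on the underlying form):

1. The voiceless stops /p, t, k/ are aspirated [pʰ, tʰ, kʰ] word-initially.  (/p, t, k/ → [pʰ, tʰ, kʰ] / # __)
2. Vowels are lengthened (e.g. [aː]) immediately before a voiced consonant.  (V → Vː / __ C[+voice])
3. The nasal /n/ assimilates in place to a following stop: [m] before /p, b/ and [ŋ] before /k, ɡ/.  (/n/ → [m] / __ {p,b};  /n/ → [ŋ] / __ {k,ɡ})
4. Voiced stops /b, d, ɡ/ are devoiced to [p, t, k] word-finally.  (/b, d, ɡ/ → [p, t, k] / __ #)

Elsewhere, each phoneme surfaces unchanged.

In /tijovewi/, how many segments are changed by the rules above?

Segments that undergo a rule: /t/ → [tʰ] (rule 1); /i/ → [iː] (rule 2); /o/ → [oː] (rule 2); /e/ → [eː] (rule 2).
All other segments surface unchanged.

4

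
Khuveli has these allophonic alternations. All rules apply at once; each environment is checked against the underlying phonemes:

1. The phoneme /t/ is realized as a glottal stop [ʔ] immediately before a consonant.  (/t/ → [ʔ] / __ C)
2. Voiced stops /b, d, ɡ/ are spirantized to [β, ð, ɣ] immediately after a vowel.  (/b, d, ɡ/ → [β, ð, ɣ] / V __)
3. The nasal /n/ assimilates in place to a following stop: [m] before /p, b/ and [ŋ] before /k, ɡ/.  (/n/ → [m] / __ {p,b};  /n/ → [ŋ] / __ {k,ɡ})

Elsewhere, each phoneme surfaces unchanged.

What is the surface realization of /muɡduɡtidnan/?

[muɣduɣtiðnan]

/m/ (word-initial) is unaffected → [m].
/u/ — not in any rule's target class → [u].
/ɡ/ — between /u/ and /d/, immediately after a vowel — surfaces as [ɣ] (rule 2).
/d/ (between /ɡ/ and /u/): rule 2 targets it, but not immediately after a vowel → unchanged [d].
/u/ stays [u].
Rule 2 applies to /ɡ/ (between /u/ and /t/: immediately after a vowel) → [ɣ].
/t/ (between /ɡ/ and /i/) fails the environment for rule 1, so it stays [t].
/i/ (between /t/ and /d/): no rule targets it → [i].
/d/ meets the environment for rule 2 (immediately after a vowel) → [ð].
/n/ (between /d/ and /a/): rule 3 targets it, but not before a labial or velar stop → unchanged [n].
/a/ (between /n/ and /n/): no rule targets it → [a].
/n/ (word-final): rule 3 targets it, but not before a labial or velar stop → unchanged [n].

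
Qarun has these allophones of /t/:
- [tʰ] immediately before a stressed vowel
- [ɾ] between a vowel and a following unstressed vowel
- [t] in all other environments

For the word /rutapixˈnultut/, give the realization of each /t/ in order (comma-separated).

Occurrence 1 (position 3): between a vowel and an unstressed vowel → [ɾ].
Occurrence 2 (position 11): no conditioning environment matches → elsewhere allophone [t].
Occurrence 3 (position 13): no conditioning environment matches → elsewhere allophone [t].

[ɾ], [t], [t]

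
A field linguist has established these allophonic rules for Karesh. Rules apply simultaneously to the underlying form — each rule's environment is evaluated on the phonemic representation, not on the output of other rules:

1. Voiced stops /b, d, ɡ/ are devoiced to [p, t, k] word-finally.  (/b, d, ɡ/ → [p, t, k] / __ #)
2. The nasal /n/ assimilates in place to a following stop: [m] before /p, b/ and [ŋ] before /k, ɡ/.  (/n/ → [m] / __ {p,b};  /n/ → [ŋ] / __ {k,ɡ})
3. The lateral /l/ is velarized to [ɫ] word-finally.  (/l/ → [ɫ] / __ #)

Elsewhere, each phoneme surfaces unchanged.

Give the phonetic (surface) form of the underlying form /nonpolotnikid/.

/n/ — word-initial; rule 2 does not apply here → [n].
/o/ — not in any rule's target class → [o].
/n/ (between /o/ and /p/): before a labial or velar stop, so rule 2 applies → [m].
/p/ stays [p].
/o/ (between /p/ and /l/) is unaffected → [o].
/l/ — between /o/ and /o/; rule 3 does not apply here → [l].
/o/ (between /l/ and /t/): no rule targets it → [o].
/t/ (between /o/ and /n/) is unaffected → [t].
/n/ (between /t/ and /i/) is in the target of rule 2 but the environment (before a labial or velar stop) is not met → [n].
/i/ — not in any rule's target class → [i].
/k/ (between /i/ and /i/): no rule targets it → [k].
/i/ — not in any rule's target class → [i].
/d/ (word-final): word-finally, so rule 1 applies → [t].

[nompolotnikit]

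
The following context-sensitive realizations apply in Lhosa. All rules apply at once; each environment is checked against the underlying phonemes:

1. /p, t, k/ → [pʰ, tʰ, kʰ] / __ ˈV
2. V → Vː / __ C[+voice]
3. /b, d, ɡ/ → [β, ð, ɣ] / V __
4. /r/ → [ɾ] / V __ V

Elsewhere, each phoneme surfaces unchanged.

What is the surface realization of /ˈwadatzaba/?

/a/ (between /w/ and /d/) occurs before a voiced consonant → [aː] by rule 2.
Rule 3 applies to /d/ (between /a/ and /a/: immediately after a vowel) → [ð].
/a/ (between /d/ and /t/): rule 2 targets it, but not before a voiced consonant → unchanged [a].
/t/ (between /a/ and /z/): rule 1 targets it, but not immediately before a stressed vowel → unchanged [t].
Rule 2 applies to /a/ (between /z/ and /b/: before a voiced consonant) → [aː].
/b/ meets the environment for rule 3 (immediately after a vowel) → [β].
/a/ — word-final; rule 2 does not apply here → [a].

[ˈwaːðatzaːβa]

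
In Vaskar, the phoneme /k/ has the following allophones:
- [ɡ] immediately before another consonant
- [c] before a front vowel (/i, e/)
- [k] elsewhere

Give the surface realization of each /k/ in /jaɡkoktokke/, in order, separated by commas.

[k], [ɡ], [ɡ], [c]

Occurrence 1 (position 4): no conditioning environment matches → elsewhere allophone [k].
Occurrence 2 (position 6): immediately before another consonant → [ɡ].
Occurrence 3 (position 9): immediately before another consonant → [ɡ].
Occurrence 4 (position 10): before a front vowel (/i, e/) → [c].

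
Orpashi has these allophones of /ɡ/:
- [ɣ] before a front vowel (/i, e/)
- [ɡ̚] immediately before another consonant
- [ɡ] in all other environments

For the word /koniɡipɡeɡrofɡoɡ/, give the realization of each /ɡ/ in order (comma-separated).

Occurrence 1 (position 5): before a front vowel (/i, e/) → [ɣ].
Occurrence 2 (position 8): before a front vowel (/i, e/) → [ɣ].
Occurrence 3 (position 10): immediately before another consonant → [ɡ̚].
Occurrence 4 (position 14): no conditioning environment matches → elsewhere allophone [ɡ].
Occurrence 5 (position 16): no conditioning environment matches → elsewhere allophone [ɡ].

[ɣ], [ɣ], [ɡ̚], [ɡ], [ɡ]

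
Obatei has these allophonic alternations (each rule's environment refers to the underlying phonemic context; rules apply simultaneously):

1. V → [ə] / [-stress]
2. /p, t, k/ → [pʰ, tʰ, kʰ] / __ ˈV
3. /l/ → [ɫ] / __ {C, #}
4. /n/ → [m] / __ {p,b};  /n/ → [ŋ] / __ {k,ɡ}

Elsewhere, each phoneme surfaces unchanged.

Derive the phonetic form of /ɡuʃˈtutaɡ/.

/ɡ/ stays [ɡ].
/u/ — between /ɡ/ and /ʃ/, in an unstressed syllable — surfaces as [ə] (rule 1).
/ʃ/ — not in any rule's target class → [ʃ].
Rule 2 applies to /t/ (between /ʃ/ and /u/: immediately before a stressed vowel) → [tʰ].
/u/ (between /t/ and /t/) fails the environment for rule 1, so it stays [u].
/t/ (between /u/ and /a/): rule 2 targets it, but not immediately before a stressed vowel → unchanged [t].
/a/ meets the environment for rule 1 (in an unstressed syllable) → [ə].
/ɡ/ — not in any rule's target class → [ɡ].

[ɡəʃˈtʰutəɡ]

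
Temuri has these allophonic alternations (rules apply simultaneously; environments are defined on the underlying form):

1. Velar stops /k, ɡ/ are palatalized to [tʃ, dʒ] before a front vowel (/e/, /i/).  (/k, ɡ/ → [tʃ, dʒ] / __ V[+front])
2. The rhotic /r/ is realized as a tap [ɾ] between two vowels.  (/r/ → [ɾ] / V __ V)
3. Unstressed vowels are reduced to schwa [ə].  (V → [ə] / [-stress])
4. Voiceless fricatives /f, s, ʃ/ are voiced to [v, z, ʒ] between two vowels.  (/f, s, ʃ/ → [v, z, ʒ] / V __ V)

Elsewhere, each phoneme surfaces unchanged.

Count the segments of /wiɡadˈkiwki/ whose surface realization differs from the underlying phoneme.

5

Segments that undergo a rule: /i/ → [ə] (rule 3); /a/ → [ə] (rule 3); /k/ → [tʃ] (rule 1); /k/ → [tʃ] (rule 1); /i/ → [ə] (rule 3).
All other segments surface unchanged.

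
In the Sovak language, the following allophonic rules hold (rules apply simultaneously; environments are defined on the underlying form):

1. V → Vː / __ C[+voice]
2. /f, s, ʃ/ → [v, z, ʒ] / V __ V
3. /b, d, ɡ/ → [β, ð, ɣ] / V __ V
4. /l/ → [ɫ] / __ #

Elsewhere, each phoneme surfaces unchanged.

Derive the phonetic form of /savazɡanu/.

/s/ (word-initial) is in the target of rule 2 but the environment (between two vowels) is not met → [s].
/a/ (between /s/ and /v/) occurs before a voiced consonant → [aː] by rule 1.
/v/ — not in any rule's target class → [v].
/a/ (between /v/ and /z/) occurs before a voiced consonant → [aː] by rule 1.
/z/ stays [z].
/ɡ/ — between /z/ and /a/; rule 3 does not apply here → [ɡ].
/a/ meets the environment for rule 1 (before a voiced consonant) → [aː].
/n/ (between /a/ and /u/): no rule targets it → [n].
/u/ (word-final) fails the environment for rule 1, so it stays [u].

[saːvaːzɡaːnu]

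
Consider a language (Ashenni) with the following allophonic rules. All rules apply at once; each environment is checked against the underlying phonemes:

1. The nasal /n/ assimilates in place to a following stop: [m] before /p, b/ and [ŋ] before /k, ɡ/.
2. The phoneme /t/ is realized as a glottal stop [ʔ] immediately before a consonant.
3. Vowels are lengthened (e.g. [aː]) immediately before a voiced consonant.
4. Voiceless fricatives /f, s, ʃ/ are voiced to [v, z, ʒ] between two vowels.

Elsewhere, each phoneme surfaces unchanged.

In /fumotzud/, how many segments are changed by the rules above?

Segments that undergo a rule: /u/ → [uː] (rule 3); /t/ → [ʔ] (rule 2); /u/ → [uː] (rule 3).
All other segments surface unchanged.

3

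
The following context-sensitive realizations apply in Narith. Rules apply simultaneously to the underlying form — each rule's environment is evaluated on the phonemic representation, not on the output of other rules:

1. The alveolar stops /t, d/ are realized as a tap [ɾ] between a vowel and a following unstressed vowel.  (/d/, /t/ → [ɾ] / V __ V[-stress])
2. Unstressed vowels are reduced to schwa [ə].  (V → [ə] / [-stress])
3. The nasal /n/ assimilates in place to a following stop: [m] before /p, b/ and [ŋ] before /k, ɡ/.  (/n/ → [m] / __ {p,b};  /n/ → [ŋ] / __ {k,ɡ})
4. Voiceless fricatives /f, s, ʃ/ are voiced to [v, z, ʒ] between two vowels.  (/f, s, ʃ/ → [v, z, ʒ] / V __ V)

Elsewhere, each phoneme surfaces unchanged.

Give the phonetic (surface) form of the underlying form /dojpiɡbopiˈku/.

[dəjpəɡbəpəˈku]

/d/ (word-initial) is in the target of rule 1 but the environment (between a vowel and a following unstressed vowel) is not met → [d].
/o/ meets the environment for rule 2 (in an unstressed syllable) → [ə].
/j/ — not in any rule's target class → [j].
/p/ (between /j/ and /i/) is unaffected → [p].
/i/ (between /p/ and /ɡ/): in an unstressed syllable, so rule 2 applies → [ə].
/ɡ/ (between /i/ and /b/) is unaffected → [ɡ].
/b/ stays [b].
/o/ (between /b/ and /p/): in an unstressed syllable, so rule 2 applies → [ə].
/p/ stays [p].
/i/ — between /p/ and /k/, in an unstressed syllable — surfaces as [ə] (rule 2).
/k/ stays [k].
/u/ (word-final) fails the environment for rule 2, so it stays [u].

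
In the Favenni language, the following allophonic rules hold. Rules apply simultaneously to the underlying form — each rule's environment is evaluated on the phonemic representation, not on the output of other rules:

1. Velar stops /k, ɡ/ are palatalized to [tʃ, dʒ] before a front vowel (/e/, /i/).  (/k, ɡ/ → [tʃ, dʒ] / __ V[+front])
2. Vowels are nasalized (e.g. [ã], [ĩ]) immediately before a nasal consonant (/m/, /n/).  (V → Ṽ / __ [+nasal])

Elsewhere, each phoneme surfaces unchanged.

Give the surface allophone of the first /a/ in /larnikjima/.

/a/ (between /l/ and /r/) fails the environment for rule 2, so it stays [a].

[a]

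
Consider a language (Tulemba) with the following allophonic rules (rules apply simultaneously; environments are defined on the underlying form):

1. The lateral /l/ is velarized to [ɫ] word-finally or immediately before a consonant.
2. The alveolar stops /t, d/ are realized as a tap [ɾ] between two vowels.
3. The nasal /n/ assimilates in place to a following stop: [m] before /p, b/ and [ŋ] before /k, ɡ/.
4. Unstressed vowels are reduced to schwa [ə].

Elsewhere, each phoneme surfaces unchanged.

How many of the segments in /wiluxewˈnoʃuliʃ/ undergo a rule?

5

Segments that undergo a rule: /i/ → [ə] (rule 4); /u/ → [ə] (rule 4); /e/ → [ə] (rule 4); /u/ → [ə] (rule 4); /i/ → [ə] (rule 4).
All other segments surface unchanged.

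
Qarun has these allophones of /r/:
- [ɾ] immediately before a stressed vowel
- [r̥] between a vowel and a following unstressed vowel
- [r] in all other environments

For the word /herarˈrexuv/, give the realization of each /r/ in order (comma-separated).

[r̥], [r], [ɾ]

Occurrence 1 (position 3): between a vowel and a following unstressed vowel → [r̥].
Occurrence 2 (position 5): no conditioning environment matches → elsewhere allophone [r].
Occurrence 3 (position 6): immediately before a stressed vowel → [ɾ].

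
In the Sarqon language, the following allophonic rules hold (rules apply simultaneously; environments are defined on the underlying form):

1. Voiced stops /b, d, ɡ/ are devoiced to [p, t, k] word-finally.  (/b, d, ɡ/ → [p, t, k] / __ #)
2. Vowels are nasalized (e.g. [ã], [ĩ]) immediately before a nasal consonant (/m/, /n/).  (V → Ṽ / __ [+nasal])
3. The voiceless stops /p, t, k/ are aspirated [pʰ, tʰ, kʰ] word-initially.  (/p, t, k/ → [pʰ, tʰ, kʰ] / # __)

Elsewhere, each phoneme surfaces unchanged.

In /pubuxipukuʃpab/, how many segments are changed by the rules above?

Segments that undergo a rule: /p/ → [pʰ] (rule 3); /b/ → [p] (rule 1).
All other segments surface unchanged.

2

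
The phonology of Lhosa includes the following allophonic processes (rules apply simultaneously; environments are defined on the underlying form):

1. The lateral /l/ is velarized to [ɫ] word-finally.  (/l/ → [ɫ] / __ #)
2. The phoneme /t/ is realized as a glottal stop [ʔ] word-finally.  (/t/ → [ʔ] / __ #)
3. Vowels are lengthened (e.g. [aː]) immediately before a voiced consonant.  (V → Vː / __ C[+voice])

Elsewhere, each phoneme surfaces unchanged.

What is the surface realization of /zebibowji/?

/z/ stays [z].
/e/ (between /z/ and /b/) occurs before a voiced consonant → [eː] by rule 3.
/b/ stays [b].
Rule 3 applies to /i/ (between /b/ and /b/: before a voiced consonant) → [iː].
/b/ stays [b].
/o/ (between /b/ and /w/) occurs before a voiced consonant → [oː] by rule 3.
/w/ (between /o/ and /j/) is unaffected → [w].
/j/ (between /w/ and /i/) is unaffected → [j].
/i/ (word-final) fails the environment for rule 3, so it stays [i].

[zeːbiːboːwji]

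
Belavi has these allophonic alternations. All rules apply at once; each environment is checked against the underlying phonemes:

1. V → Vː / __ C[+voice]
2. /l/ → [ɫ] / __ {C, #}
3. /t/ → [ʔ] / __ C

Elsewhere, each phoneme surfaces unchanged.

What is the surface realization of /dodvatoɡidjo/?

[doːdvatoːɡiːdjo]

/d/ stays [d].
/o/ meets the environment for rule 1 (before a voiced consonant) → [oː].
/d/ — not in any rule's target class → [d].
/v/ — not in any rule's target class → [v].
/a/ (between /v/ and /t/) is in the target of rule 1 but the environment (before a voiced consonant) is not met → [a].
/t/ — between /a/ and /o/; rule 3 does not apply here → [t].
/o/ meets the environment for rule 1 (before a voiced consonant) → [oː].
/ɡ/ (between /o/ and /i/): no rule targets it → [ɡ].
/i/ meets the environment for rule 1 (before a voiced consonant) → [iː].
/d/ — not in any rule's target class → [d].
/j/ — not in any rule's target class → [j].
/o/ — word-final; rule 1 does not apply here → [o].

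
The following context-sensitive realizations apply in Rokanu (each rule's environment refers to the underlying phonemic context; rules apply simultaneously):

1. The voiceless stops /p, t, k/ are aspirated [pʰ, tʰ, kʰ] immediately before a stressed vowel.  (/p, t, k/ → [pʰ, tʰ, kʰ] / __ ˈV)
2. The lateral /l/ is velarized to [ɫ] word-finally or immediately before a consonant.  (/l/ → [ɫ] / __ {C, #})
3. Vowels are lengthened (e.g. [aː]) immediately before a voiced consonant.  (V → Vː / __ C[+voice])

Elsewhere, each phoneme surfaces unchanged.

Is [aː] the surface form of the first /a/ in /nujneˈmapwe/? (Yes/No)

/a/ (between /m/ and /p/) fails the environment for rule 3, so it stays [a].
The actual realization is [a], not [aː].

No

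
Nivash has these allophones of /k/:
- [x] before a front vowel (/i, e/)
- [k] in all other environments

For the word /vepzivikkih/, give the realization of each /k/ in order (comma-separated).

Occurrence 1 (position 8): no conditioning environment matches → elsewhere allophone [k].
Occurrence 2 (position 9): before a front vowel (/i, e/) → [x].

[k], [x]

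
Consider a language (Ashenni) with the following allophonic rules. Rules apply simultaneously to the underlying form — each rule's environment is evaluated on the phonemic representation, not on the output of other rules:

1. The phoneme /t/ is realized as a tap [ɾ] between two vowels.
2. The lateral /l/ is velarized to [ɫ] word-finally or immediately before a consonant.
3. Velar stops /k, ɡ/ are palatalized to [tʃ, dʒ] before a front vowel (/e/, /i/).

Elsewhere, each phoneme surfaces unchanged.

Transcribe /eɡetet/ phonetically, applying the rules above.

[edʒeɾet]

/e/ (word-initial) is unaffected → [e].
/ɡ/ (between /e/ and /e/) occurs before a front vowel → [dʒ] by rule 3.
/e/ — not in any rule's target class → [e].
/t/ — between /e/ and /e/, between two vowels — surfaces as [ɾ] (rule 1).
/e/ (between /t/ and /t/) is unaffected → [e].
/t/ — word-final; rule 1 does not apply here → [t].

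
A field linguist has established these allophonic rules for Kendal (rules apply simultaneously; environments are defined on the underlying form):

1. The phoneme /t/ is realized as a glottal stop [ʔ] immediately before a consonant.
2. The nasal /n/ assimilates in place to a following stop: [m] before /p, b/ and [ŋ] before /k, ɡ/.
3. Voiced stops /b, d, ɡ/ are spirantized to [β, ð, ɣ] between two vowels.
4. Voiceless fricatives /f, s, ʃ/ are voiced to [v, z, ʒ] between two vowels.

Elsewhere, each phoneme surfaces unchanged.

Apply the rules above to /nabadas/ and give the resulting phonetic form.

[naβaðas]

/n/ (word-initial): rule 2 targets it, but not before a labial or velar stop → unchanged [n].
/a/ — not in any rule's target class → [a].
/b/ (between /a/ and /a/) occurs between two vowels → [β] by rule 3.
/a/ (between /b/ and /d/) is unaffected → [a].
/d/ meets the environment for rule 3 (between two vowels) → [ð].
/a/ — not in any rule's target class → [a].
/s/ — word-final; rule 4 does not apply here → [s].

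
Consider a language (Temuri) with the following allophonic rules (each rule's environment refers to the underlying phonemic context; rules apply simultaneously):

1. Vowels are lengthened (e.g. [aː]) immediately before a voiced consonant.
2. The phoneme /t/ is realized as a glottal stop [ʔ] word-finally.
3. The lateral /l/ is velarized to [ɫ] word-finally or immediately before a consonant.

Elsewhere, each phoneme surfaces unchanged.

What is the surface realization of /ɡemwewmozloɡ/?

/ɡ/ — not in any rule's target class → [ɡ].
/e/ (between /ɡ/ and /m/) occurs before a voiced consonant → [eː] by rule 1.
/m/ stays [m].
/w/ — not in any rule's target class → [w].
/e/ (between /w/ and /w/): before a voiced consonant, so rule 1 applies → [eː].
/w/ stays [w].
/m/ — not in any rule's target class → [m].
/o/ (between /m/ and /z/): before a voiced consonant, so rule 1 applies → [oː].
/z/ stays [z].
/l/ (between /z/ and /o/) is in the target of rule 3 but the environment (word-finally or immediately before a consonant) is not met → [l].
Rule 1 applies to /o/ (between /l/ and /ɡ/: before a voiced consonant) → [oː].
/ɡ/ (word-final) is unaffected → [ɡ].

[ɡeːmweːwmoːzloːɡ]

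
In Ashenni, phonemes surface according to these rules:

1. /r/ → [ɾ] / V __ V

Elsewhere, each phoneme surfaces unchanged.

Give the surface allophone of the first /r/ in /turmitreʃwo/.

[r]

/r/ (between /u/ and /m/): rule 1 targets it, but not between two vowels → unchanged [r].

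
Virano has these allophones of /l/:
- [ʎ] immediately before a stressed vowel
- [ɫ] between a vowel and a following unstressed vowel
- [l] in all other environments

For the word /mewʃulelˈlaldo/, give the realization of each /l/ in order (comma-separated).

Occurrence 1 (position 6): between a vowel and a following unstressed vowel → [ɫ].
Occurrence 2 (position 8): no conditioning environment matches → elsewhere allophone [l].
Occurrence 3 (position 9): immediately before a stressed vowel → [ʎ].
Occurrence 4 (position 11): no conditioning environment matches → elsewhere allophone [l].

[ɫ], [l], [ʎ], [l]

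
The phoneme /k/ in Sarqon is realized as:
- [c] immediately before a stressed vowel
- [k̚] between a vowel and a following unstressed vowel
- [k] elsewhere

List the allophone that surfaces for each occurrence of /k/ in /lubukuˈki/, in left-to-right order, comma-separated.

Occurrence 1 (position 5): between a vowel and a following unstressed vowel → [k̚].
Occurrence 2 (position 7): immediately before a stressed vowel → [c].

[k̚], [c]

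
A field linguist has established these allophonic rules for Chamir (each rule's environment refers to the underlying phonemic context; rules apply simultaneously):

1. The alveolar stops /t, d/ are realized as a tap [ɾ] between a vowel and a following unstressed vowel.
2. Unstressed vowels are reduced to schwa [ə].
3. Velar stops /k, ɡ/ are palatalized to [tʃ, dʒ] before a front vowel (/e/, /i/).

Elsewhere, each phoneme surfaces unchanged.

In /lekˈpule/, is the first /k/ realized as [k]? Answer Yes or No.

/k/ (between /e/ and /p/) fails the environment for rule 3, so it stays [k].
The actual realization is [k], which matches [k].

Yes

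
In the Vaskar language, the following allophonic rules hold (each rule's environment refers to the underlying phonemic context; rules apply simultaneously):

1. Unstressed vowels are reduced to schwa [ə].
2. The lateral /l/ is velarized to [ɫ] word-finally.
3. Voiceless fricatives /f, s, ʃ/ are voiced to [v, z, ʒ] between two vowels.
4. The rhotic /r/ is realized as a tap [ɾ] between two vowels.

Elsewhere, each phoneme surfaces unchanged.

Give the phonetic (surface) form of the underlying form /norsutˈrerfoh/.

/o/ (between /n/ and /r/) occurs in an unstressed syllable → [ə] by rule 1.
/r/ (between /o/ and /s/) is in the target of rule 4 but the environment (between two vowels) is not met → [r].
/s/ (between /r/ and /u/) is in the target of rule 3 but the environment (between two vowels) is not met → [s].
/u/ — between /s/ and /t/, in an unstressed syllable — surfaces as [ə] (rule 1).
/r/ (between /t/ and /e/) is in the target of rule 4 but the environment (between two vowels) is not met → [r].
/e/ (between /r/ and /r/) fails the environment for rule 1, so it stays [e].
/r/ (between /e/ and /f/): rule 4 targets it, but not between two vowels → unchanged [r].
/f/ — between /r/ and /o/; rule 3 does not apply here → [f].
/o/ meets the environment for rule 1 (in an unstressed syllable) → [ə].

[nərsətˈrerfəh]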